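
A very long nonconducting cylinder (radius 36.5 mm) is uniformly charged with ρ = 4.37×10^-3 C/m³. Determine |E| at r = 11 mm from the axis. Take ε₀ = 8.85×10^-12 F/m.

Take a coaxial cylindrical Gaussian surface of radius r = 11 mm and length L (r < R).
Charge inside radius r per length L is ρ·πr²·L, so λ_enc = ρπr² = 1.661e-6 C/m.
Since E is radial and uniform over the curved surface, Φ = E·2πrL = Q_enc/ε₀ = λ_enc L/ε₀.
E = |λ_enc|/(2πε₀r) = (1.661×10^-6)/(2π·8.85×10^-12·0.011) = 2.72×10^6 N/C.

2.72×10^6 N/C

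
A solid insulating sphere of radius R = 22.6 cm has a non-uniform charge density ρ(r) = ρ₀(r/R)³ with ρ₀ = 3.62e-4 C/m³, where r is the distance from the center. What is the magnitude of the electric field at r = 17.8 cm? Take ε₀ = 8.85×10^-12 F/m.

E = 5.93e5 V/m

Take a concentric spherical Gaussian surface of radius r = 17.8 cm (r < R).
Q_enc = ∫₀^r ρ(r')·4πr'² dr' = (4πρ₀/R³) ∫₀^r r'^5 dr' = 4πρ₀ r^6/(6·R³) = 2.089e-6 C.
Gauss's law: E·4πr² = Q_enc/ε₀.
E = |Q_enc|/(4πε₀r²) = (2.089×10^-6)/(4π·8.85×10^-12·(0.178)²) = 5.93×10^5 N/C.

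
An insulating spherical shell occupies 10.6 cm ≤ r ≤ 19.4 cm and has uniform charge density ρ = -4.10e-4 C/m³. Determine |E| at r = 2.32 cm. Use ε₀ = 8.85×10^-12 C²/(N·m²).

E = 0 (no enclosed charge)

Symmetry ⇒ E = E(r) r̂. Gaussian sphere of radius r = 2.32 cm (r < 10.6 cm, inside the empty cavity).
No charge is enclosed, so by Gauss's law E·4πr² = 0 ⇒ E = 0.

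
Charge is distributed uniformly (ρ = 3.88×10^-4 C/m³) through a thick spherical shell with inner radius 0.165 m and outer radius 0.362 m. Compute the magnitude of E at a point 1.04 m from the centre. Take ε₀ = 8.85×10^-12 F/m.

E = 5.80×10^5 V/m

Symmetry ⇒ E = E(r) r̂. Gaussian sphere of radius r = 1.04 m (r > 0.362 m, enclosing the whole shell).
Q_enc = ρ·(4π/3)(b³ − a³) = (3.88e-4)·(4π/3)·((0.362)³ − (0.165)³) = 6.98×10^-5 C.
Since E is radial and uniform over the Gaussian sphere, Φ = E·4πr² = Q_enc/ε₀.
E = |Q_enc|/(4πε₀r²) = (6.98×10^-5)/(4π·8.85×10^-12·(1.04)²) = 5.80×10^5 N/C.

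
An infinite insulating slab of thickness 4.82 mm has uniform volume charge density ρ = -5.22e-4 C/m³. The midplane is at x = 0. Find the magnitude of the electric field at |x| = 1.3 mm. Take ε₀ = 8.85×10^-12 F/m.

E = 7.67×10^4 N/C

By symmetry E is perpendicular to the slab. A Gaussian pillbox from −1.3 mm to +1.3 mm (face area A) lies entirely within the slab.
Q_enc = ρ·(2x)·A and flux = 2EA, so 2EA = 2ρxA/ε₀ ⇒ E = |ρ|x/ε₀.
E = (5.22×10^-4)(0.0013)/(8.85×10^-12) = 7.67×10^4 N/C.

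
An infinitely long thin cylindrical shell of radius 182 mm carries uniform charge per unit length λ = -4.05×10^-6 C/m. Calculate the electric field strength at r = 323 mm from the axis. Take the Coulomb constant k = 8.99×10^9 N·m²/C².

Take a coaxial cylindrical Gaussian surface of radius r = 323 mm and length L (r > 182 mm).
The full line charge is enclosed: λ_enc = -4.05×10^-6 C/m.
Since E is radial and uniform over the curved surface, Φ = E·2πrL = Q_enc/ε₀ = λ_enc L/ε₀.
E = 2k|λ_enc|/r = 2(8.99×10^9)(4.05×10^-6)/(0.323) = 2.25e5 N/C.

2.25e5 V/m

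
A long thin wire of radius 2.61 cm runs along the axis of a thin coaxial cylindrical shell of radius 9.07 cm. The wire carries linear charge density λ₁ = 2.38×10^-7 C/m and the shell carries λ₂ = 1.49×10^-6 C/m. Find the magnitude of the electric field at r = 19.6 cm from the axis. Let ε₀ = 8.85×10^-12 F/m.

1.59×10^5 V/m

Take a coaxial cylindrical Gaussian surface of radius r = 19.6 cm and length L (r > 9.07 cm, enclosing both).
λ_enc = λ₁ + λ₂ = (2.38e-7) + (1.49×10^-6) = 1.728×10^-6 C/m.
Since E is radial and uniform over the curved surface, Φ = E·2πrL = Q_enc/ε₀ = λ_enc L/ε₀.
E = |λ_enc|/(2πε₀r) = (1.728×10^-6)/(2π·8.85×10^-12·0.196) = 1.59×10^5 N/C.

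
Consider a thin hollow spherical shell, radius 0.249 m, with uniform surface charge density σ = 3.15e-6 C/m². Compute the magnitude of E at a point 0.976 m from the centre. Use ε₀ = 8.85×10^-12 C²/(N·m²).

|E| = 2.32×10^4 N/C

Use a concentric Gaussian sphere at r = 0.976 m (r > 0.249 m).
The entire shell is enclosed: Q_enc = σ·4πR² = (3.15×10^-6)·4π·(0.249)² = 2.454e-6 C.
Gauss's law: E·4πr² = Q_enc/ε₀.
E = |Q_enc|/(4πε₀r²) = (2.454×10^-6)/(4π·8.85×10^-12·(0.976)²) = 2.32e4 N/C.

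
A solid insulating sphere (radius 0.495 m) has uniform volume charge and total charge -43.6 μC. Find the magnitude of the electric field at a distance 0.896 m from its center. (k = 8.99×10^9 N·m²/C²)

Use a concentric Gaussian sphere at r = 0.896 m (r > R, so the entire charge is enclosed).
Q_enc = -43.6 μC = -4.36e-5 C.
Since E is radial and uniform over the Gaussian sphere, Φ = E·4πr² = Q_enc/ε₀.
E = k|Q_enc|/r² = (8.99×10^9)(4.36e-5)/(0.896)² = 4.88×10^5 N/C.

E ≈ 4.88e5 N/C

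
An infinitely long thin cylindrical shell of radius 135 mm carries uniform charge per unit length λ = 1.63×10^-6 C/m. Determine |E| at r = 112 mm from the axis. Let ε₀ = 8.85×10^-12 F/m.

E = 0

Take a coaxial cylindrical Gaussian surface of radius r = 112 mm and length L (r < 135 mm, inside the shell).
All the surface charge lies outside this cylinder: Q_enc = 0, hence E = 0.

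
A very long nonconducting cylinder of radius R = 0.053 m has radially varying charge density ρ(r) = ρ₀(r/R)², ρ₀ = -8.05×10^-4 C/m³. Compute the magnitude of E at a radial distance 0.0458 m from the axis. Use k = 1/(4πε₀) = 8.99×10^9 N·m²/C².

|E| ≈ 7.78×10^5 N/C

Coaxial Gaussian cylinder, radius r = 0.0458 m, length L (r < R).
λ_enc = ∫₀^r ρ(r')·2πr' dr' = (2πρ₀/R²)·r^4/4 = -1.981×10^-6 C/m.
By Gauss's law (flux through the curved wall only), E·2πrL = λ_enc L/ε₀.
E = 2k|λ_enc|/r = 2(8.99×10^9)(1.981×10^-6)/(0.0458) = 7.78×10^5 N/C.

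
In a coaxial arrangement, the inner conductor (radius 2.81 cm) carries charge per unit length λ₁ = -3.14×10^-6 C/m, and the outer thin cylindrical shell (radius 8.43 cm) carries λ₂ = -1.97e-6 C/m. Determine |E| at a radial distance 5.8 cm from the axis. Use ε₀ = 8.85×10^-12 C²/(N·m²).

|E| = 9.74e5 N/C

Choose a coaxial cylinder of radius r = 5.8 cm (arbitrary length L) as the Gaussian surface (between the conductors, 2.81 cm < r < 8.43 cm).
Only the inner wire is enclosed; the outer shell contributes nothing inside itself. λ_enc = λ₁ = -3.14×10^-6 C/m.
By Gauss's law (flux through the curved wall only), E·2πrL = λ_enc L/ε₀.
E = |λ_enc|/(2πε₀r) = (3.14×10^-6)/(2π·8.85×10^-12·0.058) = 9.74e5 N/C.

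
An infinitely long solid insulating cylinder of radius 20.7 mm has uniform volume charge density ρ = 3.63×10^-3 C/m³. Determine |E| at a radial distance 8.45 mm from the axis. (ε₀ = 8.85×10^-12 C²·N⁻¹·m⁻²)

Coaxial Gaussian cylinder, radius r = 8.45 mm, length L (r < R).
Enclosed charge per unit length: λ_enc = ρ·πr² = (3.63×10^-3)π(0.00845)² = 8.143×10^-7 C/m.
By Gauss's law (flux through the curved wall only), E·2πrL = λ_enc L/ε₀.
E = |λ_enc|/(2πε₀r) = (8.143×10^-7)/(2π·8.85×10^-12·0.00845) = 1.73×10^6 N/C.

1.73e6 V/m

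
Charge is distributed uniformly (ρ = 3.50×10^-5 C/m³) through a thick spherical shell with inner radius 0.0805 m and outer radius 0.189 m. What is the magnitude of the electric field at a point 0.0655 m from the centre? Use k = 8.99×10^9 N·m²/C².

E = 0

Take a concentric spherical Gaussian surface of radius r = 0.0655 m (r < 0.0805 m, inside the empty cavity).
No charge is enclosed, so by Gauss's law E·4πr² = 0 ⇒ E = 0.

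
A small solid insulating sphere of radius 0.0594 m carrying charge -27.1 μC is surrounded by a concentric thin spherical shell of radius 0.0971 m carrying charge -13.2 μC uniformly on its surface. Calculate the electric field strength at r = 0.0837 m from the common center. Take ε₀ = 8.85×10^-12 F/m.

Take a concentric spherical Gaussian surface of radius r = 0.0837 m (between the bodies, 0.0594 m < r < 0.0971 m).
The shell at 0.0971 m lies outside the Gaussian surface, so Q_enc = -27.1 μC = -2.71×10^-5 C.
By Gauss's law, ∮E·dA = E·4πr² = Q_enc/ε₀.
E = |Q_enc|/(4πε₀r²) = (2.71×10^-5)/(4π·8.85×10^-12·(0.0837)²) = 3.48×10^7 N/C.

|E| = 3.48×10^7 N/C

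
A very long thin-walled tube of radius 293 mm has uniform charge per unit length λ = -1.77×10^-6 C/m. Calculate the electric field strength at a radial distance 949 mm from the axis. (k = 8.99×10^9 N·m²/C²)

3.35×10^4 N/C

Choose a coaxial cylinder of radius r = 949 mm (arbitrary length L) as the Gaussian surface (r > 293 mm).
The full line charge is enclosed: λ_enc = -1.77×10^-6 C/m.
Gauss's law: E·2πrL = λ_enc L/ε₀.
E = 2k|λ_enc|/r = 2(8.99×10^9)(1.77×10^-6)/(0.949) = 3.35×10^4 N/C.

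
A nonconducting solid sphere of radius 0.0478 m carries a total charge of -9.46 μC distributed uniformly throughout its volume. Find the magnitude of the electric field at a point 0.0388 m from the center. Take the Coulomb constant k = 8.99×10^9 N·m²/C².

|E| ≈ 3.02e7 N/C

By spherical symmetry E is radial; choose a Gaussian sphere of radius r = 0.0388 m (r < R).
Only the charge within r is enclosed: Q_enc = Q·(r/R)³ = (-9.46 μC)·(0.0388 m/0.0478 m)³ = -5.059×10^-6 C.
Gauss's law: E·4πr² = Q_enc/ε₀.
E = k|Q_enc|/r² = (8.99×10^9)(5.059×10^-6)/(0.0388)² = 3.02×10^7 N/C.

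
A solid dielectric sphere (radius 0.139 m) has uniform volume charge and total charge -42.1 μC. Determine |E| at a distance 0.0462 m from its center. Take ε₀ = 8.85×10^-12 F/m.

By spherical symmetry E is radial; choose a Gaussian sphere of radius r = 0.0462 m (r < R).
For a uniform sphere the enclosed fraction is (r/R)³, so Q_enc = (-42.1 μC)(0.0462/0.139)³ = -1.546e-6 C.
Applying ∮E·dA = Q_enc/ε₀ with Φ = E(4πr²):
E = |Q_enc|/(4πε₀r²) = (1.546×10^-6)/(4π·8.85×10^-12·(0.0462)²) = 6.51×10^6 N/C.

E = 6.51×10^6 N/C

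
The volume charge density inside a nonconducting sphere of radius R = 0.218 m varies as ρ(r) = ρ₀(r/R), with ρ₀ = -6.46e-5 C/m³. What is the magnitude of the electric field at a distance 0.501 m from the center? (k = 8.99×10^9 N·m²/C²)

Take a concentric spherical Gaussian surface of radius r = 0.501 m (r > R, all charge enclosed).
Q_enc = 4π ∫₀^R ρ₀(r'/R)^1 r'² dr' = 4πρ₀R³/4 = -2.103×10^-6 C.
Since E is radial and uniform over the Gaussian sphere, Φ = E·4πr² = Q_enc/ε₀.
E = k|Q_enc|/r² = (8.99×10^9)(2.103×10^-6)/(0.501)² = 7.53×10^4 N/C.

|E| ≈ 7.53e4 N/C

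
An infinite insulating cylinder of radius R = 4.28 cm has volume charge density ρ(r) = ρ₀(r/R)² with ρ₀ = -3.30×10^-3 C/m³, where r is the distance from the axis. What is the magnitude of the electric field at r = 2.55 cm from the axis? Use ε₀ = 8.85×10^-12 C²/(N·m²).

By cylindrical symmetry E is radial; use a coaxial Gaussian cylinder of radius 2.55 cm and length L (r < R).
Integrating ρ over the cross-section to radius r: λ_enc = (2πρ₀/R²) ∫₀^r r'^3 dr' = 2πρ₀ r^4/(4·R²) = -1.196×10^-6 C/m.
Applying ∮E·dA = Q_enc/ε₀ with the end caps contributing no flux:
E = |λ_enc|/(2πε₀r) = (1.196×10^-6)/(2π·8.85×10^-12·0.0255) = 8.44×10^5 N/C.

8.44×10^5 N/C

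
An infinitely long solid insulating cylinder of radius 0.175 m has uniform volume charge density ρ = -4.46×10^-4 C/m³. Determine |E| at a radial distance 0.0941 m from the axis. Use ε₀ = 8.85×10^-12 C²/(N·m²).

|E| ≈ 2.37e6 V/m

Take a coaxial cylindrical Gaussian surface of radius r = 0.0941 m and length L (r < R).
Enclosed charge per unit length: λ_enc = ρ·πr² = (-4.46e-4)π(0.0941)² = -1.241e-5 C/m.
By Gauss's law (flux through the curved wall only), E·2πrL = λ_enc L/ε₀.
E = |λ_enc|/(2πε₀r) = (1.241e-5)/(2π·8.85×10^-12·0.0941) = 2.37×10^6 N/C.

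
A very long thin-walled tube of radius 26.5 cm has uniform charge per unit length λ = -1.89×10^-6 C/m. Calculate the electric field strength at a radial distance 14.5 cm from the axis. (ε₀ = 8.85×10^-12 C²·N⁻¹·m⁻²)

Take a coaxial cylindrical Gaussian surface of radius r = 14.5 cm and length L (r < 26.5 cm, inside the shell).
All the surface charge lies outside this cylinder: Q_enc = 0, hence E = 0.

|E| = 0 N/C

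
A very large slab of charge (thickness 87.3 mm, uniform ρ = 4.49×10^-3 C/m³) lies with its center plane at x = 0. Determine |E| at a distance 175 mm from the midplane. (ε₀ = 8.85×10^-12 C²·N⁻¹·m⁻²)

The point |x| = 175 mm lies outside the slab (half-thickness 0.04365 m). A symmetric pillbox spanning the full slab encloses Q_enc = ρ·d·A.
Flux = 2EA ⇒ E = |ρ|d/(2ε₀), independent of distance outside.
E = (4.49×10^-3)(0.0873)/(2·8.85×10^-12) = 2.21×10^7 N/C.

E ≈ 2.21e7 V/m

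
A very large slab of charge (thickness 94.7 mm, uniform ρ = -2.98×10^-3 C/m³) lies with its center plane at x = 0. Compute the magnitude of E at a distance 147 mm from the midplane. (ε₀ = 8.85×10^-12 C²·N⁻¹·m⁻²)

The point |x| = 147 mm lies outside the slab (half-thickness 0.04735 m). A symmetric pillbox spanning the full slab encloses Q_enc = ρ·d·A.
Flux = 2EA ⇒ E = |ρ|d/(2ε₀), independent of distance outside.
E = (2.98×10^-3)(0.0947)/(2·8.85×10^-12) = 1.59×10^7 N/C.

E = 1.59×10^7 V/m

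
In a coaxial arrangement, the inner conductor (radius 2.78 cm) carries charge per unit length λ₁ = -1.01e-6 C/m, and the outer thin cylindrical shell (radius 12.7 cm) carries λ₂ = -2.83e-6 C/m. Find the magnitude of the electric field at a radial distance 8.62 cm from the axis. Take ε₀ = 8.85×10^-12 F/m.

E = 2.11×10^5 N/C

By cylindrical symmetry E is radial; use a coaxial Gaussian cylinder of radius 8.62 cm and length L (between the conductors, 2.78 cm < r < 12.7 cm).
The shell at 12.7 cm lies outside the Gaussian surface, so λ_enc = λ₁ = -1.01×10^-6 C/m.
Applying ∮E·dA = Q_enc/ε₀ with the end caps contributing no flux:
E = |λ_enc|/(2πε₀r) = (1.01×10^-6)/(2π·8.85×10^-12·0.0862) = 2.11×10^5 N/C.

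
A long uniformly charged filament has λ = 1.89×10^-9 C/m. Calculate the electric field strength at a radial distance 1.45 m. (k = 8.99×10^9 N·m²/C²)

|E| ≈ 23.4 V/m

Take a coaxial cylindrical Gaussian surface of radius r = 1.45 m and length L.
Q_enc = λL, so λ_enc = 1.89×10^-9 C/m.
Applying ∮E·dA = Q_enc/ε₀ with the end caps contributing no flux:
E = 2k|λ_enc|/r = 2(8.99×10^9)(1.89e-9)/(1.45) = 23.4 N/C.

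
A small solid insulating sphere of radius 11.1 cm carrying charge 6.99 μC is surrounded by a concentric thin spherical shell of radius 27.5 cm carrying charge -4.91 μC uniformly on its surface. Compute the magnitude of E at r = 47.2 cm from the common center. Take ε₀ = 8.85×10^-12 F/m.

E = 8.40e4 V/m

Symmetry ⇒ E = E(r) r̂. Gaussian sphere of radius r = 47.2 cm (r > 27.5 cm, enclosing both).
Q_enc = (6.99 μC) + (-4.91 μC) = 2.08e-6 C.
By Gauss's law, ∮E·dA = E·4πr² = Q_enc/ε₀.
E = |Q_enc|/(4πε₀r²) = (2.08e-6)/(4π·8.85×10^-12·(0.472)²) = 8.40×10^4 N/C.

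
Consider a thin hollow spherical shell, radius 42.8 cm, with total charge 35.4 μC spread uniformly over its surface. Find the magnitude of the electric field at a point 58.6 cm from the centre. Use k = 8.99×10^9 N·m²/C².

|E| ≈ 9.27×10^5 N/C

Take a concentric spherical Gaussian surface of radius r = 58.6 cm (r > 42.8 cm).
The entire shell is enclosed: Q_enc = 3.54e-5 C.
Since E is radial and uniform over the Gaussian sphere, Φ = E·4πr² = Q_enc/ε₀.
E = k|Q_enc|/r² = (8.99×10^9)(3.54×10^-5)/(0.586)² = 9.27e5 N/C.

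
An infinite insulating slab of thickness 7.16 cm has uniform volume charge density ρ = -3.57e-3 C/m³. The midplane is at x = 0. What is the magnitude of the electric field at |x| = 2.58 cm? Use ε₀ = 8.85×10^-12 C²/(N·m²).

By symmetry E is perpendicular to the slab. A Gaussian pillbox from −2.58 cm to +2.58 cm (face area A) lies entirely within the slab.
Q_enc = ρ·(2x)·A and flux = 2EA, so 2EA = 2ρxA/ε₀ ⇒ E = |ρ|x/ε₀.
E = (3.57×10^-3)(0.0258)/(8.85×10^-12) = 1.04×10^7 N/C.

E = 1.04e7 N/C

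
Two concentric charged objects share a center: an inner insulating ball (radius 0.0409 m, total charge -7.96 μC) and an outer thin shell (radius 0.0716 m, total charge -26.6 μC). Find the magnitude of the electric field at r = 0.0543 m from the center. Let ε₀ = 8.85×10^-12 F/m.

Take a concentric spherical Gaussian surface of radius r = 0.0543 m (between the bodies, 0.0409 m < r < 0.0716 m).
Only the inner charge is enclosed; the outer shell contributes nothing inside itself. Q_enc = -7.96 μC = -7.96e-6 C.
Applying ∮E·dA = Q_enc/ε₀ with Φ = E(4πr²):
E = |Q_enc|/(4πε₀r²) = (7.96e-6)/(4π·8.85×10^-12·(0.0543)²) = 2.43×10^7 N/C.

|E| = 2.43×10^7 V/m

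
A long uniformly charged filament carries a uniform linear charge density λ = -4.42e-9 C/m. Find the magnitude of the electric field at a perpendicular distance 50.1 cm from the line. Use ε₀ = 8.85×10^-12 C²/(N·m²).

Choose a coaxial cylinder of radius r = 50.1 cm (arbitrary length L) as the Gaussian surface.
Q_enc = λL, so λ_enc = -4.42×10^-9 C/m.
Applying ∮E·dA = Q_enc/ε₀ with the end caps contributing no flux:
E = |λ_enc|/(2πε₀r) = (4.42×10^-9)/(2π·8.85×10^-12·0.501) = 159 N/C.

E = 159 N/C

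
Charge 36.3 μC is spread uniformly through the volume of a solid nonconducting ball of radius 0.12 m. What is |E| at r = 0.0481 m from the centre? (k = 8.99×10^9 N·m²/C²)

Symmetry ⇒ E = E(r) r̂. Gaussian sphere of radius r = 0.0481 m (r < R).
Only the charge within r is enclosed: Q_enc = Q·(r/R)³ = (36.3 μC)·(0.0481 m/0.12 m)³ = 2.338e-6 C.
Applying ∮E·dA = Q_enc/ε₀ with Φ = E(4πr²):
E = k|Q_enc|/r² = (8.99×10^9)(2.338e-6)/(0.0481)² = 9.08e6 N/C.

|E| = 9.08e6 N/C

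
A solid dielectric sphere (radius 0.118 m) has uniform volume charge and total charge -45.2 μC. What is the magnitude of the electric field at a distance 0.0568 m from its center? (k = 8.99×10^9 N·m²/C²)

Use a concentric Gaussian sphere at r = 0.0568 m (r < R).
For a uniform sphere the enclosed fraction is (r/R)³, so Q_enc = (-45.2 μC)(0.0568/0.118)³ = -5.041e-6 C.
Applying ∮E·dA = Q_enc/ε₀ with Φ = E(4πr²):
E = k|Q_enc|/r² = (8.99×10^9)(5.041×10^-6)/(0.0568)² = 1.40×10^7 N/C.

E ≈ 1.40×10^7 N/C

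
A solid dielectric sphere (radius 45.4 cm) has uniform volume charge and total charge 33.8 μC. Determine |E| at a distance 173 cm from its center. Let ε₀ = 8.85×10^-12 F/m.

By spherical symmetry E is radial; choose a Gaussian sphere of radius r = 173 cm (r > R, so the entire charge is enclosed).
Q_enc = 33.8 μC = 3.38×10^-5 C.
Applying ∮E·dA = Q_enc/ε₀ with Φ = E(4πr²):
E = |Q_enc|/(4πε₀r²) = (3.38×10^-5)/(4π·8.85×10^-12·(1.73)²) = 1.02×10^5 N/C.

E = 1.02×10^5 V/m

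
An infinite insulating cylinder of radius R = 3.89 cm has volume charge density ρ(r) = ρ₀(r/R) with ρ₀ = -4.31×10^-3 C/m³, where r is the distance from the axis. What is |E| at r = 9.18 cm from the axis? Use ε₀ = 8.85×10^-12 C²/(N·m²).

Take a coaxial cylindrical Gaussian surface of radius r = 9.18 cm and length L (r > R, full charge per length enclosed).
λ_enc = 2π ∫₀^R ρ₀(r'/R)^1 r' dr' = 2πρ₀R²/3 = -1.366×10^-5 C/m.
Gauss's law: E·2πrL = λ_enc L/ε₀.
E = |λ_enc|/(2πε₀r) = (1.366e-5)/(2π·8.85×10^-12·0.0918) = 2.68e6 N/C.

E = 2.68e6 V/m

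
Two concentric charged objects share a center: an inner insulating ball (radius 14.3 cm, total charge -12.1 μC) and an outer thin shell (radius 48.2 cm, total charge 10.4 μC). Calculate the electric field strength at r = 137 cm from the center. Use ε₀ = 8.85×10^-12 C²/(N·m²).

Take a concentric spherical Gaussian surface of radius r = 137 cm (r > 48.2 cm, enclosing both).
Q_enc = (-12.1 μC) + (10.4 μC) = -1.70e-6 C.
Since E is radial and uniform over the Gaussian sphere, Φ = E·4πr² = Q_enc/ε₀.
E = |Q_enc|/(4πε₀r²) = (1.70×10^-6)/(4π·8.85×10^-12·(1.37)²) = 8.14×10^3 N/C.

|E| ≈ 8.14×10^3 V/m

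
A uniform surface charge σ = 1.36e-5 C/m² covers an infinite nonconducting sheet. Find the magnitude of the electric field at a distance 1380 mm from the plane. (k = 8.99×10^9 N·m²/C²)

Choose a cylindrical pillbox piercing the sheet, end faces (area A) parallel to it.
Flux Φ = 2EA and Q_enc = σA, so 2EA = σA/ε₀ ⇒ E = |σ|/(2ε₀), independent of distance.
E = 2πk|σ| = 2π(8.99×10^9)(1.36×10^-5) = 7.68×10^5 N/C.

7.68×10^5 V/m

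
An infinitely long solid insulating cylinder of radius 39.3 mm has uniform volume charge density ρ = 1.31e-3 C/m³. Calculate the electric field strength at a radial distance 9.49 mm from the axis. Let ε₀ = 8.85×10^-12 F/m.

Choose a coaxial cylinder of radius r = 9.49 mm (arbitrary length L) as the Gaussian surface (r < R).
Enclosed charge per unit length: λ_enc = ρ·πr² = (1.31e-3)π(0.00949)² = 3.706×10^-7 C/m.
By Gauss's law (flux through the curved wall only), E·2πrL = λ_enc L/ε₀.
E = |λ_enc|/(2πε₀r) = (3.706×10^-7)/(2π·8.85×10^-12·0.00949) = 7.02e5 N/C.

E ≈ 7.02e5 V/m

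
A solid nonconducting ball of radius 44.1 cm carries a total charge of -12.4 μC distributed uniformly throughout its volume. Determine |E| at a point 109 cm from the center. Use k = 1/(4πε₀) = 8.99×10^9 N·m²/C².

|E| ≈ 9.38×10^4 V/m

By spherical symmetry E is radial; choose a Gaussian sphere of radius r = 109 cm (r > R, so the entire charge is enclosed).
Q_enc = -12.4 μC = -1.24×10^-5 C.
Applying ∮E·dA = Q_enc/ε₀ with Φ = E(4πr²):
E = k|Q_enc|/r² = (8.99×10^9)(1.24×10^-5)/(1.09)² = 9.38×10^4 N/C.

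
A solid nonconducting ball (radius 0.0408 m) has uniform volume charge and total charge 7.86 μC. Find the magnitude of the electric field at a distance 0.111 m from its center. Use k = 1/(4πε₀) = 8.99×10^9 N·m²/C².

E ≈ 5.74e6 V/m

Use a concentric Gaussian sphere at r = 0.111 m (r > R, so the entire charge is enclosed).
Q_enc = 7.86 μC = 7.86×10^-6 C.
By Gauss's law, ∮E·dA = E·4πr² = Q_enc/ε₀.
E = k|Q_enc|/r² = (8.99×10^9)(7.86e-6)/(0.111)² = 5.74e6 N/C.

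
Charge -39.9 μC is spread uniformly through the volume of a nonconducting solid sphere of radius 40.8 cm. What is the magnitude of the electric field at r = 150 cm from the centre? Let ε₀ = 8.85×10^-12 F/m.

Symmetry ⇒ E = E(r) r̂. Gaussian sphere of radius r = 150 cm (r > R, so the entire charge is enclosed).
Q_enc = -39.9 μC = -3.99×10^-5 C.
Since E is radial and uniform over the Gaussian sphere, Φ = E·4πr² = Q_enc/ε₀.
E = |Q_enc|/(4πε₀r²) = (3.99×10^-5)/(4π·8.85×10^-12·(1.5)²) = 1.59×10^5 N/C.

E = 1.59e5 N/C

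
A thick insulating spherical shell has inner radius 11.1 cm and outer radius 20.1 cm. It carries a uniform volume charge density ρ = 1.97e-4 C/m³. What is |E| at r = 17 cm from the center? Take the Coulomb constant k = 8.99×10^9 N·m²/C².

Take a concentric spherical Gaussian surface of radius r = 17 cm (within the shell material, 11.1 cm < r < 20.1 cm).
Only the shell between 11.1 cm and r is enclosed: Q_enc = ρ·(4π/3)(r³ − a³) = (1.97×10^-4)·(4π/3)·((0.17)³ − (0.111)³) = 2.926e-6 C.
Since E is radial and uniform over the Gaussian sphere, Φ = E·4πr² = Q_enc/ε₀.
E = k|Q_enc|/r² = (8.99×10^9)(2.926×10^-6)/(0.17)² = 9.10×10^5 N/C.

|E| = 9.10×10^5 N/C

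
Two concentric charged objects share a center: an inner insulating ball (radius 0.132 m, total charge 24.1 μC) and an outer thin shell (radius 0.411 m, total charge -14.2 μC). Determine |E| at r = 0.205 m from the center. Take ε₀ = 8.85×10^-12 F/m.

Take a concentric spherical Gaussian surface of radius r = 0.205 m (between the bodies, 0.132 m < r < 0.411 m).
The shell at 0.411 m lies outside the Gaussian surface, so Q_enc = 24.1 μC = 2.41e-5 C.
Since E is radial and uniform over the Gaussian sphere, Φ = E·4πr² = Q_enc/ε₀.
E = |Q_enc|/(4πε₀r²) = (2.41×10^-5)/(4π·8.85×10^-12·(0.205)²) = 5.16×10^6 N/C.

|E| = 5.16×10^6 V/m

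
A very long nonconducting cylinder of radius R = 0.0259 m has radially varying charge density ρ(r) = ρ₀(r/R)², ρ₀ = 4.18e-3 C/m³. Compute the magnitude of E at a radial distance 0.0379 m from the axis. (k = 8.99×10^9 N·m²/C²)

Take a coaxial cylindrical Gaussian surface of radius r = 0.0379 m and length L (r > R, full charge per length enclosed).
λ_enc = 2π ∫₀^R ρ₀(r'/R)^2 r' dr' = 2πρ₀R²/4 = 4.404×10^-6 C/m.
Applying ∮E·dA = Q_enc/ε₀ with the end caps contributing no flux:
E = 2k|λ_enc|/r = 2(8.99×10^9)(4.404×10^-6)/(0.0379) = 2.09e6 N/C.

E ≈ 2.09e6 N/C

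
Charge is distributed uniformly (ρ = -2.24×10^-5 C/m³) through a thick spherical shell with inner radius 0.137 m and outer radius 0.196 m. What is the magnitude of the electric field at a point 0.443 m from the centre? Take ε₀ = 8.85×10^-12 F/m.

|E| ≈ 2.13×10^4 N/C

Symmetry ⇒ E = E(r) r̂. Gaussian sphere of radius r = 0.443 m (r > 0.196 m, enclosing the whole shell).
Q_enc = ρ·(4π/3)(b³ − a³) = (-2.24e-5)·(4π/3)·((0.196)³ − (0.137)³) = -4.652e-7 C.
Applying ∮E·dA = Q_enc/ε₀ with Φ = E(4πr²):
E = |Q_enc|/(4πε₀r²) = (4.652×10^-7)/(4π·8.85×10^-12·(0.443)²) = 2.13×10^4 N/C.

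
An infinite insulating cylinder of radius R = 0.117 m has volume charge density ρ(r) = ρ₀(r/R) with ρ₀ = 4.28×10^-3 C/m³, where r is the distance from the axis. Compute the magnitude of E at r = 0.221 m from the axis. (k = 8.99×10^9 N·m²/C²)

Coaxial Gaussian cylinder, radius r = 0.221 m, length L (r > R, full charge per length enclosed).
λ_enc = 2π ∫₀^R ρ₀(r'/R)^1 r' dr' = 2πρ₀R²/3 = 1.227×10^-4 C/m.
Since E is radial and uniform over the curved surface, Φ = E·2πrL = Q_enc/ε₀ = λ_enc L/ε₀.
E = 2k|λ_enc|/r = 2(8.99×10^9)(1.227×10^-4)/(0.221) = 9.98×10^6 N/C.

E ≈ 9.98×10^6 V/m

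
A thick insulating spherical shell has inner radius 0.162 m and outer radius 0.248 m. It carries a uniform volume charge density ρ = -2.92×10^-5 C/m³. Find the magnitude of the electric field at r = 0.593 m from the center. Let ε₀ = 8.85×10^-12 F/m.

Symmetry ⇒ E = E(r) r̂. Gaussian sphere of radius r = 0.593 m (r > 0.248 m, enclosing the whole shell).
Q_enc = ρ·(4π/3)(b³ − a³) = (-2.92×10^-5)·(4π/3)·((0.248)³ − (0.162)³) = -1.346×10^-6 C.
Gauss's law: E·4πr² = Q_enc/ε₀.
E = |Q_enc|/(4πε₀r²) = (1.346×10^-6)/(4π·8.85×10^-12·(0.593)²) = 3.44×10^4 N/C.

|E| = 3.44e4 N/C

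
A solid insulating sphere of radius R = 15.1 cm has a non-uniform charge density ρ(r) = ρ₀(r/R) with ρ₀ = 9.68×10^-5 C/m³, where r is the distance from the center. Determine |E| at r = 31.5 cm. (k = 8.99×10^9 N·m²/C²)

Take a concentric spherical Gaussian surface of radius r = 31.5 cm (r > R, all charge enclosed).
Q_enc = 4π ∫₀^R ρ₀(r'/R)^1 r'² dr' = 4πρ₀R³/4 = 1.047e-6 C.
Since E is radial and uniform over the Gaussian sphere, Φ = E·4πr² = Q_enc/ε₀.
E = k|Q_enc|/r² = (8.99×10^9)(1.047e-6)/(0.315)² = 9.49e4 N/C.

|E| = 9.49e4 V/m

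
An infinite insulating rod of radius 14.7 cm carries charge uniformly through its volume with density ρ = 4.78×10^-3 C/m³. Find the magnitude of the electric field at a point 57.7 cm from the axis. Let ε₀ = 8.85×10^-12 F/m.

|E| ≈ 1.01e7 N/C

Take a coaxial cylindrical Gaussian surface of radius r = 57.7 cm and length L (r > 14.7 cm, full cross-section enclosed).
λ_enc = ρ·πR² = (4.78×10^-3)π(0.147)² = 3.245e-4 C/m.
Since E is radial and uniform over the curved surface, Φ = E·2πrL = Q_enc/ε₀ = λ_enc L/ε₀.
E = |λ_enc|/(2πε₀r) = (3.245e-4)/(2π·8.85×10^-12·0.577) = 1.01e7 N/C.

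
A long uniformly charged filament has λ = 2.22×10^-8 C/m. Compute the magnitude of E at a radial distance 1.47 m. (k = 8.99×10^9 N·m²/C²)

E = 272 V/m

Choose a coaxial cylinder of radius r = 1.47 m (arbitrary length L) as the Gaussian surface.
Q_enc = λL, so λ_enc = 2.22×10^-8 C/m.
Gauss's law: E·2πrL = λ_enc L/ε₀.
E = 2k|λ_enc|/r = 2(8.99×10^9)(2.22e-8)/(1.47) = 272 N/C.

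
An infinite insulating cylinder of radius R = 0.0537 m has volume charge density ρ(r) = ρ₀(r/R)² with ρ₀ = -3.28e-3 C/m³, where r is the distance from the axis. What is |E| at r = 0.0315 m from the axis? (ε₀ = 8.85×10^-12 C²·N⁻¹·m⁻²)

Take a coaxial cylindrical Gaussian surface of radius r = 0.0315 m and length L (r < R).
λ_enc = ∫₀^r ρ(r')·2πr' dr' = (2πρ₀/R²)·r^4/4 = -1.759×10^-6 C/m.
Applying ∮E·dA = Q_enc/ε₀ with the end caps contributing no flux:
E = |λ_enc|/(2πε₀r) = (1.759×10^-6)/(2π·8.85×10^-12·0.0315) = 1.00e6 N/C.

E = 1.00×10^6 N/C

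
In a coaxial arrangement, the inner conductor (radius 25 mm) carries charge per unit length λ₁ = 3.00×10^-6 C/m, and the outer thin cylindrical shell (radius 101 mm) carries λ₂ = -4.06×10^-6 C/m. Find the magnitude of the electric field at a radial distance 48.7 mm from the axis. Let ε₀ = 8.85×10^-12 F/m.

Coaxial Gaussian cylinder, radius r = 48.7 mm, length L (between the conductors, 25 mm < r < 101 mm).
The shell at 101 mm lies outside the Gaussian surface, so λ_enc = λ₁ = 3.00×10^-6 C/m.
Since E is radial and uniform over the curved surface, Φ = E·2πrL = Q_enc/ε₀ = λ_enc L/ε₀.
E = |λ_enc|/(2πε₀r) = (3.00e-6)/(2π·8.85×10^-12·0.0487) = 1.11×10^6 N/C.

|E| ≈ 1.11×10^6 N/C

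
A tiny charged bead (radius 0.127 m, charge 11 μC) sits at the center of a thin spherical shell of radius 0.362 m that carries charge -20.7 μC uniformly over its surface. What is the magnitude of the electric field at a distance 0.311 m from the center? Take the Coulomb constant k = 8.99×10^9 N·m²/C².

Use a concentric Gaussian sphere at r = 0.311 m (between the bodies, 0.127 m < r < 0.362 m).
The shell at 0.362 m lies outside the Gaussian surface, so Q_enc = 11 μC = 1.10×10^-5 C.
By Gauss's law, ∮E·dA = E·4πr² = Q_enc/ε₀.
E = k|Q_enc|/r² = (8.99×10^9)(1.10e-5)/(0.311)² = 1.02×10^6 N/C.

1.02×10^6 V/m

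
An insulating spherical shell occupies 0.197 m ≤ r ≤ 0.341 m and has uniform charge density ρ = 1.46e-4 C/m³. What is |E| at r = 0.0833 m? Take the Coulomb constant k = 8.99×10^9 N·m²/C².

Take a concentric spherical Gaussian surface of radius r = 0.0833 m (r < 0.197 m, inside the empty cavity).
Q_enc = 0 (all charge lies at larger r); Gauss's law gives E = 0.

E = 0 (no enclosed charge)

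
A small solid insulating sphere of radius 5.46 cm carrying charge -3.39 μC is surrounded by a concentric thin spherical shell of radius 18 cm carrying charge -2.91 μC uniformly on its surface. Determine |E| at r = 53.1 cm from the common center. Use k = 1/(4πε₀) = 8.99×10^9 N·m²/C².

By spherical symmetry E is radial; choose a Gaussian sphere of radius r = 53.1 cm (r > 18 cm, enclosing both).
Q_enc = (-3.39 μC) + (-2.91 μC) = -6.30×10^-6 C.
By Gauss's law, ∮E·dA = E·4πr² = Q_enc/ε₀.
E = k|Q_enc|/r² = (8.99×10^9)(6.30e-6)/(0.531)² = 2.01e5 N/C.

E ≈ 2.01×10^5 V/m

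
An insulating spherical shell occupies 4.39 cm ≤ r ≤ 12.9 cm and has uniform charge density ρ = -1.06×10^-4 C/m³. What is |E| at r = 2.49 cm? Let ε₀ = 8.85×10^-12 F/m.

|E| = 0 N/C

Take a concentric spherical Gaussian surface of radius r = 2.49 cm (r < 4.39 cm, inside the empty cavity).
Q_enc = 0 (all charge lies at larger r); Gauss's law gives E = 0.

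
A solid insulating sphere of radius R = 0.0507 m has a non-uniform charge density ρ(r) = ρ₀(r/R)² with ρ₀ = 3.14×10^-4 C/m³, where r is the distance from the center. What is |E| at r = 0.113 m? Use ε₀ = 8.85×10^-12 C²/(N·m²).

7.24e4 N/C

Symmetry ⇒ E = E(r) r̂. Gaussian sphere of radius r = 0.113 m (r > R, all charge enclosed).
Q_enc = 4π ∫₀^R ρ₀(r'/R)^2 r'² dr' = 4πρ₀R³/5 = 1.028×10^-7 C.
By Gauss's law, ∮E·dA = E·4πr² = Q_enc/ε₀.
E = |Q_enc|/(4πε₀r²) = (1.028×10^-7)/(4π·8.85×10^-12·(0.113)²) = 7.24×10^4 N/C.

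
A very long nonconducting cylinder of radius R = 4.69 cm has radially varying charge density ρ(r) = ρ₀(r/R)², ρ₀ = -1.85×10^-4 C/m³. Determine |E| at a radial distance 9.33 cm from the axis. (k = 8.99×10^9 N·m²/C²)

By cylindrical symmetry E is radial; use a coaxial Gaussian cylinder of radius 9.33 cm and length L (r > R, full charge per length enclosed).
λ_enc = 2π ∫₀^R ρ₀(r'/R)^2 r' dr' = 2πρ₀R²/4 = -6.392e-7 C/m.
Since E is radial and uniform over the curved surface, Φ = E·2πrL = Q_enc/ε₀ = λ_enc L/ε₀.
E = 2k|λ_enc|/r = 2(8.99×10^9)(6.392×10^-7)/(0.0933) = 1.23×10^5 N/C.

1.23×10^5 N/C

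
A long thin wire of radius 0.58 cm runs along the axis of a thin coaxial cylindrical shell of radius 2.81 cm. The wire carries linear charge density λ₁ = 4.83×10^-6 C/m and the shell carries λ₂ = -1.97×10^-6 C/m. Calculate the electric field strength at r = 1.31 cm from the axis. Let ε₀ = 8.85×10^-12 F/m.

|E| ≈ 6.63×10^6 N/C

By cylindrical symmetry E is radial; use a coaxial Gaussian cylinder of radius 1.31 cm and length L (between the conductors, 0.58 cm < r < 2.81 cm).
The shell at 2.81 cm lies outside the Gaussian surface, so λ_enc = λ₁ = 4.83e-6 C/m.
Applying ∮E·dA = Q_enc/ε₀ with the end caps contributing no flux:
E = |λ_enc|/(2πε₀r) = (4.83e-6)/(2π·8.85×10^-12·0.0131) = 6.63×10^6 N/C.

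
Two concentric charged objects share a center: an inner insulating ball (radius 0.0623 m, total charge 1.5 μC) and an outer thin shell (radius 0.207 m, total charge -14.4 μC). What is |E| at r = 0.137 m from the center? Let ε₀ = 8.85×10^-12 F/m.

Use a concentric Gaussian sphere at r = 0.137 m (between the bodies, 0.0623 m < r < 0.207 m).
Only the inner charge is enclosed; the outer shell contributes nothing inside itself. Q_enc = 1.5 μC = 1.50×10^-6 C.
Gauss's law: E·4πr² = Q_enc/ε₀.
E = |Q_enc|/(4πε₀r²) = (1.50×10^-6)/(4π·8.85×10^-12·(0.137)²) = 7.19×10^5 N/C.

7.19×10^5 N/C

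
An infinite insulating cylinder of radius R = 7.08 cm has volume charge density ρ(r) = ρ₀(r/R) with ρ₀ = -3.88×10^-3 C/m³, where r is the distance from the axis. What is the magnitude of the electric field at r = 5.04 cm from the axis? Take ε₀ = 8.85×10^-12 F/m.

Choose a coaxial cylinder of radius r = 5.04 cm (arbitrary length L) as the Gaussian surface (r < R).
λ_enc = ∫₀^r ρ(r')·2πr' dr' = (2πρ₀/R)·r^3/3 = -1.469e-5 C/m.
Gauss's law: E·2πrL = λ_enc L/ε₀.
E = |λ_enc|/(2πε₀r) = (1.469e-5)/(2π·8.85×10^-12·0.0504) = 5.24×10^6 N/C.

E ≈ 5.24×10^6 N/C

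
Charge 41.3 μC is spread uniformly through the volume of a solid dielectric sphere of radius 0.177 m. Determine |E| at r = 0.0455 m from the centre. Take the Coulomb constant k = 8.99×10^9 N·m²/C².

3.05×10^6 V/m

Use a concentric Gaussian sphere at r = 0.0455 m (r < R).
Only the charge within r is enclosed: Q_enc = Q·(r/R)³ = (41.3 μC)·(0.0455 m/0.177 m)³ = 7.016×10^-7 C.
Applying ∮E·dA = Q_enc/ε₀ with Φ = E(4πr²):
E = k|Q_enc|/r² = (8.99×10^9)(7.016e-7)/(0.0455)² = 3.05×10^6 N/C.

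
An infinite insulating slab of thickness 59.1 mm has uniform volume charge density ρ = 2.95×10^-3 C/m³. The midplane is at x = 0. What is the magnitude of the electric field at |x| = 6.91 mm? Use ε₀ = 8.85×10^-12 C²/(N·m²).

By symmetry E is perpendicular to the slab. A Gaussian pillbox from −6.91 mm to +6.91 mm (face area A) lies entirely within the slab.
Q_enc = ρ·(2x)·A and flux = 2EA, so 2EA = 2ρxA/ε₀ ⇒ E = |ρ|x/ε₀.
E = (2.95×10^-3)(0.00691)/(8.85×10^-12) = 2.30e6 N/C.

2.30×10^6 N/C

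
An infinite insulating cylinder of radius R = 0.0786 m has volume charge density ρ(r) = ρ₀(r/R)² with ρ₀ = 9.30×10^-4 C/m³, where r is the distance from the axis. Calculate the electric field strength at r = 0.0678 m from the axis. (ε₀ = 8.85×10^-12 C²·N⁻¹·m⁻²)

By cylindrical symmetry E is radial; use a coaxial Gaussian cylinder of radius 0.0678 m and length L (r < R).
Integrating ρ over the cross-section to radius r: λ_enc = (2πρ₀/R²) ∫₀^r r'^3 dr' = 2πρ₀ r^4/(4·R²) = 4.997e-6 C/m.
Gauss's law: E·2πrL = λ_enc L/ε₀.
E = |λ_enc|/(2πε₀r) = (4.997e-6)/(2π·8.85×10^-12·0.0678) = 1.33×10^6 N/C.

E = 1.33e6 V/m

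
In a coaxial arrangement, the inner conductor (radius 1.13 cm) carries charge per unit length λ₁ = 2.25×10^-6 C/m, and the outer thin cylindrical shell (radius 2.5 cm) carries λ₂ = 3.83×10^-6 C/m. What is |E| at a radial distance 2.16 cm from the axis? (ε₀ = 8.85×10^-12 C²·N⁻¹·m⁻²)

E ≈ 1.87×10^6 N/C

Take a coaxial cylindrical Gaussian surface of radius r = 2.16 cm and length L (between the conductors, 1.13 cm < r < 2.5 cm).
The shell at 2.5 cm lies outside the Gaussian surface, so λ_enc = λ₁ = 2.25e-6 C/m.
By Gauss's law (flux through the curved wall only), E·2πrL = λ_enc L/ε₀.
E = |λ_enc|/(2πε₀r) = (2.25e-6)/(2π·8.85×10^-12·0.0216) = 1.87×10^6 N/C.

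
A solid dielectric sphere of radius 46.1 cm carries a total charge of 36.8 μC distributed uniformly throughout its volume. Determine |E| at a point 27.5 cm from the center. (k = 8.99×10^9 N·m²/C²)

By spherical symmetry E is radial; choose a Gaussian sphere of radius r = 27.5 cm (r < R).
Only the charge within r is enclosed: Q_enc = Q·(r/R)³ = (36.8 μC)·(27.5 cm/46.1 cm)³ = 7.812×10^-6 C.
Applying ∮E·dA = Q_enc/ε₀ with Φ = E(4πr²):
E = k|Q_enc|/r² = (8.99×10^9)(7.812×10^-6)/(0.275)² = 9.29×10^5 N/C.

E = 9.29e5 V/m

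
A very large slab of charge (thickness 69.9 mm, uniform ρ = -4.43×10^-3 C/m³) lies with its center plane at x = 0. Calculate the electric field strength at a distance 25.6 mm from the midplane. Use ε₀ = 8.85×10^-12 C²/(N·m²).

By symmetry E is perpendicular to the slab. A Gaussian pillbox from −25.6 mm to +25.6 mm (face area A) lies entirely within the slab.
Q_enc = ρ·(2x)·A and flux = 2EA, so 2EA = 2ρxA/ε₀ ⇒ E = |ρ|x/ε₀.
E = (4.43×10^-3)(0.0256)/(8.85×10^-12) = 1.28×10^7 N/C.

|E| ≈ 1.28e7 N/C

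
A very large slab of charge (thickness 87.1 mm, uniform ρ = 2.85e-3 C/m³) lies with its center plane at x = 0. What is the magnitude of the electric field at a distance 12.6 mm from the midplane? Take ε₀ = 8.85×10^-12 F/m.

E ≈ 4.06e6 N/C

By symmetry E is perpendicular to the slab. A Gaussian pillbox from −12.6 mm to +12.6 mm (face area A) lies entirely within the slab.
Q_enc = ρ·(2x)·A and flux = 2EA, so 2EA = 2ρxA/ε₀ ⇒ E = |ρ|x/ε₀.
E = (2.85×10^-3)(0.0126)/(8.85×10^-12) = 4.06×10^6 N/C.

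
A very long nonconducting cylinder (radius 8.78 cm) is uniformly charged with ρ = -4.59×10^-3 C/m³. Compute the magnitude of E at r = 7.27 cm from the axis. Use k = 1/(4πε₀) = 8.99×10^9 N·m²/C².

Take a coaxial cylindrical Gaussian surface of radius r = 7.27 cm and length L (r < R).
Charge inside radius r per length L is ρ·πr²·L, so λ_enc = ρπr² = -7.621×10^-5 C/m.
By Gauss's law (flux through the curved wall only), E·2πrL = λ_enc L/ε₀.
E = 2k|λ_enc|/r = 2(8.99×10^9)(7.621×10^-5)/(0.0727) = 1.88×10^7 N/C.

|E| = 1.88×10^7 N/C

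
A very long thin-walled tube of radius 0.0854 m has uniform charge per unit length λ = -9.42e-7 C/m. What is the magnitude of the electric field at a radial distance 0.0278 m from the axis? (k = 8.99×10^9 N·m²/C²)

By cylindrical symmetry E is radial; use a coaxial Gaussian cylinder of radius 0.0278 m and length L (r < 0.0854 m, inside the shell).
All the surface charge lies outside this cylinder: Q_enc = 0, hence E = 0.

E = 0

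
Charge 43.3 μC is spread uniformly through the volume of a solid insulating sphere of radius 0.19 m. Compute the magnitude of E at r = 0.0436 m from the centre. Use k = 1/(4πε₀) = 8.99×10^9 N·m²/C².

|E| ≈ 2.47e6 N/C

Symmetry ⇒ E = E(r) r̂. Gaussian sphere of radius r = 0.0436 m (r < R).
For a uniform sphere the enclosed fraction is (r/R)³, so Q_enc = (43.3 μC)(0.0436/0.19)³ = 5.232e-7 C.
Since E is radial and uniform over the Gaussian sphere, Φ = E·4πr² = Q_enc/ε₀.
E = k|Q_enc|/r² = (8.99×10^9)(5.232e-7)/(0.0436)² = 2.47×10^6 N/C.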